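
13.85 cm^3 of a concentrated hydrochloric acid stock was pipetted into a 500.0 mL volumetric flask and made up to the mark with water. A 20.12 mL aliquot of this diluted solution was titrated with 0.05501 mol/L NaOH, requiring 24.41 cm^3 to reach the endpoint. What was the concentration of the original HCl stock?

2.41 M

n(NaOH) = 0.05501 x 0.02441 = 0.001343 mol.
n(HCl) in the aliquot = 0.001343 mol.
[diluted HCl] = 0.001343 / 0.02012 = 0.06674 M.
Dilution factor = 500.0/13.85 = 36.10, so [stock] = 0.06674 x 36.10 = 2.41 M.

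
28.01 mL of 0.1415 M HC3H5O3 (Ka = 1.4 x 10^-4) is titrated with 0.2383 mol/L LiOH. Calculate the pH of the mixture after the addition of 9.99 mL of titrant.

Initial n(HC3H5O3) = 0.1415 x 0.02801 = 0.003963 mol.
n(LiOH) added = 0.2383 x 0.009990 = 0.002381 mol, converting that many moles of HC3H5O3 to C3H5O3-.
Remaining n(HC3H5O3) = 0.001583 mol; n(C3H5O3-) = 0.002381 mol.
By Henderson-Hasselbalch, pH = pKa + log([A^-]/[HA]) = 3.85 + log(0.002381/0.001583) = 3.85 + (+0.18) = 4.03.

4.03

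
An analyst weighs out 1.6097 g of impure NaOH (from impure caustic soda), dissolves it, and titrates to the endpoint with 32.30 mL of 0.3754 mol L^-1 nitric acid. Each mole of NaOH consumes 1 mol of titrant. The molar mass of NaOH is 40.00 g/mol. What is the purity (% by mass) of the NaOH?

n(HNO3) = 0.3754 x 0.03230 = 0.01213 mol.
n(NaOH) = 0.01213 / 1 = 0.01213 mol.
mass of NaOH = 0.01213 x 40.00 = 0.4850 g.
% purity = 0.4850 / 1.6097 x 100 = 30.1%.

30.1%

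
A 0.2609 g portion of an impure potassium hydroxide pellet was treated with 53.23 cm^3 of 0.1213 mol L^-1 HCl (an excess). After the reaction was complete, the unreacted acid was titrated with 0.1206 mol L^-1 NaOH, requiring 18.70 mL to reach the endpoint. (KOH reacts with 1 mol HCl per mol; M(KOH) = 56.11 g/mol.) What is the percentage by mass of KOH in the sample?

Total n(HCl) added = 0.1213 x 0.05323 = 0.006457 mol.
n(NaOH) used = 0.1206 x 0.01870 = 0.002255 mol, which equals the excess n(HCl).
So n(HCl) consumed by the sample = 0.006457 - 0.002255 = 0.004202 mol.
n(KOH) = 0.004202 / 1 = 0.004202 mol.
mass KOH = 0.004202 x 56.11 = 0.2358 g, so %KOH = 0.2358/0.2609 x 100 = 90.4%.

90.4%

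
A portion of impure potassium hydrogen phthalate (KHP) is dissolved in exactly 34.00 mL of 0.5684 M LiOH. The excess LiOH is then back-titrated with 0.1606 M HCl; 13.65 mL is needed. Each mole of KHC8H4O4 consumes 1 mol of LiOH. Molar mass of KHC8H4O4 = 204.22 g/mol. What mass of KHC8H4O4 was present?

3.50 g

Total n(LiOH) added = 0.5684 x 0.03400 = 0.01933 mol.
n(HCl) used = 0.1606 x 0.01365 = 0.002192 mol, which equals the excess n(LiOH).
So n(LiOH) consumed by the sample = 0.01933 - 0.002192 = 0.01713 mol.
n(KHC8H4O4) = 0.01713 / 1 = 0.01713 mol.
mass = 0.01713 mol x 204.22 g/mol = 3.50 g.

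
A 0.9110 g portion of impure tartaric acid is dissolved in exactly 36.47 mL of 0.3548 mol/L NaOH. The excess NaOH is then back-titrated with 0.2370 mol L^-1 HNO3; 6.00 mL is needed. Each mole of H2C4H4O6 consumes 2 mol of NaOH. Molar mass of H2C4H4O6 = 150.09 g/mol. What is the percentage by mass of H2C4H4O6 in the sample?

94.9%

Total n(NaOH) added = 0.3548 x 0.03647 = 0.01294 mol.
n(HNO3) used = 0.2370 x 0.006000 = 0.001422 mol, which equals the excess n(NaOH).
So n(NaOH) consumed by the sample = 0.01294 - 0.001422 = 0.01152 mol.
n(H2C4H4O6) = 0.01152 / 2 = 0.005759 mol.
mass H2C4H4O6 = 0.005759 x 150.09 = 0.8643 g, so %H2C4H4O6 = 0.8643/0.9110 x 100 = 94.9%.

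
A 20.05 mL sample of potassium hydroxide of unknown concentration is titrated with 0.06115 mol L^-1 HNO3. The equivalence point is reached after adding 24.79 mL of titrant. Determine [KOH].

n(HNO3) delivered = 0.06115 x 0.02479 = 0.001516 mol.
For a 1:1 reaction, n(KOH) = 0.001516 mol.
[KOH] = 0.001516 mol / 0.02005 L = 0.0756 M.

0.0756 M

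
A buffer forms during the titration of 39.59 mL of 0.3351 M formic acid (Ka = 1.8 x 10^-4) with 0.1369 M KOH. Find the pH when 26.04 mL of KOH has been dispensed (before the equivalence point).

3.31

Initial n(HCOOH) = 0.3351 x 0.03959 = 0.01327 mol.
n(KOH) added = 0.1369 x 0.02604 = 0.003565 mol, converting that many moles of HCOOH to HCOO-.
Remaining n(HCOOH) = 0.009702 mol; n(HCOO-) = 0.003565 mol.
By Henderson-Hasselbalch, pH = pKa + log([A^-]/[HA]) = 3.74 + log(0.003565/0.009702) = 3.74 + (-0.43) = 3.31.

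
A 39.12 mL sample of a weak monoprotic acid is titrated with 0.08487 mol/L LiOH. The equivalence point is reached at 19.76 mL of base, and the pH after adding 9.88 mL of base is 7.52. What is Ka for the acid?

9.88 mL is half of the equivalence volume, so this is the half-equivalence point where [HA] = [A^-].
At half-equivalence pH = pKa, so pKa = 7.52.
Ka = 10^(-7.52) = 3.0 x 10^-8.

3.0 x 10^-8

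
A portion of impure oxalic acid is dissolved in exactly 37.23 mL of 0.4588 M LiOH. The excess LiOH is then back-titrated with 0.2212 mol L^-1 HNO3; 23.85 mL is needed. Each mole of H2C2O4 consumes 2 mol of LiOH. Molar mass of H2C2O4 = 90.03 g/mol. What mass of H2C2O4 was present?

0.531 g

Total n(LiOH) added = 0.4588 x 0.03723 = 0.01708 mol.
n(HNO3) used = 0.2212 x 0.02385 = 0.005276 mol, which equals the excess n(LiOH).
So n(LiOH) consumed by the sample = 0.01708 - 0.005276 = 0.01181 mol.
n(H2C2O4) = 0.01181 / 2 = 0.005903 mol.
mass = 0.005903 mol x 90.03 g/mol = 0.531 g.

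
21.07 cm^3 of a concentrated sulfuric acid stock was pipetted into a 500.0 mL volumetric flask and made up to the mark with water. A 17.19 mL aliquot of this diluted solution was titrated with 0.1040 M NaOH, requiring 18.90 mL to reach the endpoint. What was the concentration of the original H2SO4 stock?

n(NaOH) = 0.1040 x 0.01890 = 0.001966 mol.
n(H2SO4) in the aliquot = 0.001966 x 1/2 = 0.0009828 mol.
[diluted H2SO4] = 0.0009828 / 0.01719 = 0.05717 M.
Dilution factor = 500.0/21.07 = 23.73, so [stock] = 0.05717 x 23.73 = 1.36 M.

1.36 M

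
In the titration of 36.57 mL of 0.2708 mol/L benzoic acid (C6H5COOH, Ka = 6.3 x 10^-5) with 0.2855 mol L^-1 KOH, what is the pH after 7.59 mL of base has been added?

Initial n(C6H5COOH) = 0.2708 x 0.03657 = 0.009903 mol.
n(KOH) added = 0.2855 x 0.007590 = 0.002167 mol, converting that many moles of C6H5COOH to C6H5COO-.
Remaining n(C6H5COOH) = 0.007736 mol; n(C6H5COO-) = 0.002167 mol.
By Henderson-Hasselbalch, pH = pKa + log([A^-]/[HA]) = 4.20 + log(0.002167/0.007736) = 4.20 + (-0.55) = 3.65.

3.65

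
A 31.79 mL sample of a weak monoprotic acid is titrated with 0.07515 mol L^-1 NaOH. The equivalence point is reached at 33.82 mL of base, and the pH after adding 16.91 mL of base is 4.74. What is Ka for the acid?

16.91 mL is half of the equivalence volume, so this is the half-equivalence point where [HA] = [A^-].
At half-equivalence pH = pKa, so pKa = 4.74.
Ka = 10^(-4.74) = 1.8 x 10^-5.

1.8 x 10^-5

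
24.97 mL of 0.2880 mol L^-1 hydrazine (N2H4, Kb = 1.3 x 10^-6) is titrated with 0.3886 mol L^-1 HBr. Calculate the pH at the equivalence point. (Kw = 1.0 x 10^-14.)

4.45

n(N2H4) = 0.2880 x 0.02497 = 0.007191 mol; V(HBr) at equivalence = 0.007191/0.3886 = 0.01851 L.
At equivalence the base is fully converted to N2H5+; total volume = 0.04348 L, so [N2H5+] = 0.007191/0.04348 = 0.1654 M.
Ka(N2H5+) = Kw/Kb = 1.0e-14 / 1.3 x 10^-6 = 7.69e-9.
[H^+] = sqrt(Ka x [N2H5+]) = sqrt(7.69e-9 x 0.1654) = 3.57e-5 M.
pH = -log(3.57e-5) = 4.45.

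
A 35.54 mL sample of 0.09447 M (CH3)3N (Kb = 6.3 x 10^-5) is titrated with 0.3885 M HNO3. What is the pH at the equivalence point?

n((CH3)3N) = 0.09447 x 0.03554 = 0.003357 mol; V(HNO3) at equivalence = 0.003357/0.3885 = 0.008642 L.
At equivalence the base is fully converted to (CH3)3NH+; total volume = 0.04418 L, so [(CH3)3NH+] = 0.003357/0.04418 = 0.07599 M.
Ka((CH3)3NH+) = Kw/Kb = 1.0e-14 / 6.3 x 10^-5 = 1.59e-10.
[H^+] = sqrt(Ka x [(CH3)3NH+]) = sqrt(1.59e-10 x 0.07599) = 3.47e-6 M.
pH = -log(3.47e-6) = 5.46.

5.46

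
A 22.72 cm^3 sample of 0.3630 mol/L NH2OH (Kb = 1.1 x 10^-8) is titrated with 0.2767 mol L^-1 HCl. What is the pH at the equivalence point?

n(NH2OH) = 0.3630 x 0.02272 = 0.008247 mol; V(HCl) at equivalence = 0.008247/0.2767 = 0.02981 L.
At equivalence the base is fully converted to NH3OH+; total volume = 0.05253 L, so [NH3OH+] = 0.008247/0.05253 = 0.1570 M.
Ka(NH3OH+) = Kw/Kb = 1.0e-14 / 1.1 x 10^-8 = 9.09e-7.
[H^+] = sqrt(Ka x [NH3OH+]) = sqrt(9.09e-7 x 0.1570) = 0.000378 M.
pH = -log(0.000378) = 3.42.

3.42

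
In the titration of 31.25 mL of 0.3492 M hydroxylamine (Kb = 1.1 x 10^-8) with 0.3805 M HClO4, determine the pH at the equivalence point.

n(NH2OH) = 0.3492 x 0.03125 = 0.01091 mol; V(HClO4) at equivalence = 0.01091/0.3805 = 0.02868 L.
At equivalence the base is fully converted to NH3OH+; total volume = 0.05993 L, so [NH3OH+] = 0.01091/0.05993 = 0.1821 M.
Ka(NH3OH+) = Kw/Kb = 1.0e-14 / 1.1 x 10^-8 = 9.09e-7.
[H^+] = sqrt(Ka x [NH3OH+]) = sqrt(9.09e-7 x 0.1821) = 0.000407 M.
pH = -log(0.000407) = 3.39.

3.39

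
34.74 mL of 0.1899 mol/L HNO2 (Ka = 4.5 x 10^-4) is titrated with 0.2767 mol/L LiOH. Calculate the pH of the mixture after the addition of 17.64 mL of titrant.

3.80

Initial n(HNO2) = 0.1899 x 0.03474 = 0.006597 mol.
n(LiOH) added = 0.2767 x 0.01764 = 0.004881 mol, converting that many moles of HNO2 to NO2-.
Remaining n(HNO2) = 0.001716 mol; n(NO2-) = 0.004881 mol.
By Henderson-Hasselbalch, pH = pKa + log([A^-]/[HA]) = 3.35 + log(0.004881/0.001716) = 3.35 + (+0.45) = 3.80.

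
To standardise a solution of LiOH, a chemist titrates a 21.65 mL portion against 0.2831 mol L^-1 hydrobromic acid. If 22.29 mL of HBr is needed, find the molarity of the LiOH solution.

n(HBr) delivered = 0.2831 x 0.02229 = 0.006310 mol.
For a 1:1 reaction, n(LiOH) = 0.006310 mol.
[LiOH] = 0.006310 mol / 0.02165 L = 0.291 M.

0.291 M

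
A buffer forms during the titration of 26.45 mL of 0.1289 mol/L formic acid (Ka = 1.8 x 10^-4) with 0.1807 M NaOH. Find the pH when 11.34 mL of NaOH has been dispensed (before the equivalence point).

3.92

Initial n(HCOOH) = 0.1289 x 0.02645 = 0.003409 mol.
n(NaOH) added = 0.1807 x 0.01134 = 0.002049 mol, converting that many moles of HCOOH to HCOO-.
Remaining n(HCOOH) = 0.001360 mol; n(HCOO-) = 0.002049 mol.
By Henderson-Hasselbalch, pH = pKa + log([A^-]/[HA]) = 3.74 + log(0.002049/0.001360) = 3.74 + (+0.18) = 3.92.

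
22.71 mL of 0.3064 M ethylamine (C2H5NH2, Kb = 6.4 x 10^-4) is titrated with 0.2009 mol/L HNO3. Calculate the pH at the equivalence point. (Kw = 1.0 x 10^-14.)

5.86

n(C2H5NH2) = 0.3064 x 0.02271 = 0.006958 mol; V(HNO3) at equivalence = 0.006958/0.2009 = 0.03464 L.
At equivalence the base is fully converted to C2H5NH3+; total volume = 0.05735 L, so [C2H5NH3+] = 0.006958/0.05735 = 0.1213 M.
Ka(C2H5NH3+) = Kw/Kb = 1.0e-14 / 6.4 x 10^-4 = 1.56e-11.
[H^+] = sqrt(Ka x [C2H5NH3+]) = sqrt(1.56e-11 x 0.1213) = 1.38e-6 M.
pH = -log(1.38e-6) = 5.86.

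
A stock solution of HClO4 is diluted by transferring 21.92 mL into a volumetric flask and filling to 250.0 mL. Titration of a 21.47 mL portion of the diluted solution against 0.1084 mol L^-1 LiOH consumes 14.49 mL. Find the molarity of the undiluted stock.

n(LiOH) = 0.1084 x 0.01449 = 0.001571 mol.
n(HClO4) in the aliquot = 0.001571 mol.
[diluted HClO4] = 0.001571 / 0.02147 = 0.07316 M.
Dilution factor = 250.0/21.92 = 11.41, so [stock] = 0.07316 x 11.41 = 0.834 M.

0.834 M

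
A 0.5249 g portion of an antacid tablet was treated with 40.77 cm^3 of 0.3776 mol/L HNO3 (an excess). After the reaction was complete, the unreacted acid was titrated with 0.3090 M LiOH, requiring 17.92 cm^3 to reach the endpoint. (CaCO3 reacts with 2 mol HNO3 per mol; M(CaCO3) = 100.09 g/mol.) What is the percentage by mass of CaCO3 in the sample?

Total n(HNO3) added = 0.3776 x 0.04077 = 0.01539 mol.
n(LiOH) used = 0.3090 x 0.01792 = 0.005537 mol, which equals the excess n(HNO3).
So n(HNO3) consumed by the sample = 0.01539 - 0.005537 = 0.009857 mol.
n(CaCO3) = 0.009857 / 2 = 0.004929 mol.
mass CaCO3 = 0.004929 x 100.09 = 0.4933 g, so %CaCO3 = 0.4933/0.5249 x 100 = 94.0%.

94.0%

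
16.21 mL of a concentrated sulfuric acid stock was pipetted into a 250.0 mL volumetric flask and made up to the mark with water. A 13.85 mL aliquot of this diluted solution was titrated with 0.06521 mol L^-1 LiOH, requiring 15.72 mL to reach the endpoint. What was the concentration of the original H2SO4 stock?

0.571 M

n(LiOH) = 0.06521 x 0.01572 = 0.001025 mol.
n(H2SO4) in the aliquot = 0.001025 x 1/2 = 0.0005126 mol.
[diluted H2SO4] = 0.0005126 / 0.01385 = 0.03701 M.
Dilution factor = 250.0/16.21 = 15.42, so [stock] = 0.03701 x 15.42 = 0.571 M.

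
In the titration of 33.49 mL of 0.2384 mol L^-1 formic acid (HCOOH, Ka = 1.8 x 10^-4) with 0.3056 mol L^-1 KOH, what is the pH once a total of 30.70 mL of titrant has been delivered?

12.34

n(acid) = 0.2384 x 0.03349 = 0.007984 mol; n(KOH) added = 0.3056 x 0.03070 = 0.009382 mol.
Base is in excess by 0.009382 - 0.007984 = 0.001398 mol in a total volume of 0.06419 L.
[OH^-] = 0.001398/0.06419 = 0.02178 M, so pOH = 1.66 and pH = 14.00 - 1.66 = 12.34.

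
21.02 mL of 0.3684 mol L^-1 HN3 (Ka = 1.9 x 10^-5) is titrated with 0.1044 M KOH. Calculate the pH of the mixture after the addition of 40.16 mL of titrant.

4.79

Initial n(HN3) = 0.3684 x 0.02102 = 0.007744 mol.
n(KOH) added = 0.1044 x 0.04016 = 0.004193 mol, converting that many moles of HN3 to N3-.
Remaining n(HN3) = 0.003551 mol; n(N3-) = 0.004193 mol.
By Henderson-Hasselbalch, pH = pKa + log([A^-]/[HA]) = 4.72 + log(0.004193/0.003551) = 4.72 + (+0.07) = 4.79.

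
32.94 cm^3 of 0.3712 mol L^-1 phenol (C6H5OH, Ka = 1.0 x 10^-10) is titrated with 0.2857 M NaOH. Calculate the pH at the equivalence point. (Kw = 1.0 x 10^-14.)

11.60

n(C6H5OH) = 0.3712 x 0.03294 = 0.01223 mol; V(NaOH) at equivalence = 0.01223/0.2857 = 0.04280 L.
At equivalence all the acid is converted to C6H5O-; total volume = 0.03294 + 0.04280 = 0.07574 L, so [C6H5O-] = 0.01223/0.07574 = 0.1614 M.
Kb = Kw/Ka = 1.0e-14 / 1.0 x 10^-10 = 0.000100.
[OH^-] = sqrt(Kb x [C6H5O-]) = sqrt(0.000100 x 0.1614) = 0.00402 M.
pOH = 2.40, so pH = 14.00 - 2.40 = 11.60.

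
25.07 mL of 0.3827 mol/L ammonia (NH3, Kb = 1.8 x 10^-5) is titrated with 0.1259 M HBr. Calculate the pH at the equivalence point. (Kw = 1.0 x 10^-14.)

5.14

n(NH3) = 0.3827 x 0.02507 = 0.009594 mol; V(HBr) at equivalence = 0.009594/0.1259 = 0.07621 L.
At equivalence the base is fully converted to NH4+; total volume = 0.1013 L, so [NH4+] = 0.009594/0.1013 = 0.09473 M.
Ka(NH4+) = Kw/Kb = 1.0e-14 / 1.8 x 10^-5 = 5.56e-10.
[H^+] = sqrt(Ka x [NH4+]) = sqrt(5.56e-10 x 0.09473) = 7.25e-6 M.
pH = -log(7.25e-6) = 5.14.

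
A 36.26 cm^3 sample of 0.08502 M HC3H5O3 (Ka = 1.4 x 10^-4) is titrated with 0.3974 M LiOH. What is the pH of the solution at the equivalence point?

n(HC3H5O3) = 0.08502 x 0.03626 = 0.003083 mol; V(LiOH) at equivalence = 0.003083/0.3974 = 0.007757 L.
At equivalence all the acid is converted to C3H5O3-; total volume = 0.03626 + 0.007757 = 0.04402 L, so [C3H5O3-] = 0.003083/0.04402 = 0.07004 M.
Kb = Kw/Ka = 1.0e-14 / 1.4 x 10^-4 = 7.14e-11.
[OH^-] = sqrt(Kb x [C3H5O3-]) = sqrt(7.14e-11 x 0.07004) = 2.24e-6 M.
pOH = 5.65, so pH = 14.00 - 5.65 = 8.35.

8.35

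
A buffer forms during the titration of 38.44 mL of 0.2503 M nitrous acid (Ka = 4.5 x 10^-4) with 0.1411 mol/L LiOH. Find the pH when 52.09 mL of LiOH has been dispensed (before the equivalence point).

3.86

Initial n(HNO2) = 0.2503 x 0.03844 = 0.009622 mol.
n(LiOH) added = 0.1411 x 0.05209 = 0.007350 mol, converting that many moles of HNO2 to NO2-.
Remaining n(HNO2) = 0.002272 mol; n(NO2-) = 0.007350 mol.
By Henderson-Hasselbalch, pH = pKa + log([A^-]/[HA]) = 3.35 + log(0.007350/0.002272) = 3.35 + (+0.51) = 3.86.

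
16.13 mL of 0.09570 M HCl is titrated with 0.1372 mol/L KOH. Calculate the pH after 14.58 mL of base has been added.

n(acid) = 0.09570 x 0.01613 = 0.001544 mol; n(KOH) added = 0.1372 x 0.01458 = 0.002000 mol.
Base is in excess by 0.002000 - 0.001544 = 0.0004567 mol in a total volume of 0.03071 L.
[OH^-] = 0.0004567/0.03071 = 0.01487 M, so pOH = 1.83 and pH = 14.00 - 1.83 = 12.17.

12.17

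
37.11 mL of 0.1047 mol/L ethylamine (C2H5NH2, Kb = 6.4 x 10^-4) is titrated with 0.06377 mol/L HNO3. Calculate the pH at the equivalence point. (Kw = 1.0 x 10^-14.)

6.10

n(C2H5NH2) = 0.1047 x 0.03711 = 0.003885 mol; V(HNO3) at equivalence = 0.003885/0.06377 = 0.06093 L.
At equivalence the base is fully converted to C2H5NH3+; total volume = 0.09804 L, so [C2H5NH3+] = 0.003885/0.09804 = 0.03963 M.
Ka(C2H5NH3+) = Kw/Kb = 1.0e-14 / 6.4 x 10^-4 = 1.56e-11.
[H^+] = sqrt(Ka x [C2H5NH3+]) = sqrt(1.56e-11 x 0.03963) = 7.87e-7 M.
pH = -log(7.87e-7) = 6.10.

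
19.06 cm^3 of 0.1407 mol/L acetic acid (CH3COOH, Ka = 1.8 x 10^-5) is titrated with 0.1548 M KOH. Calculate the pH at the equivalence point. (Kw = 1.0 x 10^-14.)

8.81

n(CH3COOH) = 0.1407 x 0.01906 = 0.002682 mol; V(KOH) at equivalence = 0.002682/0.1548 = 0.01732 L.
At equivalence all the acid is converted to CH3COO-; total volume = 0.01906 + 0.01732 = 0.03638 L, so [CH3COO-] = 0.002682/0.03638 = 0.07371 M.
Kb = Kw/Ka = 1.0e-14 / 1.8 x 10^-5 = 5.56e-10.
[OH^-] = sqrt(Kb x [CH3COO-]) = sqrt(5.56e-10 x 0.07371) = 6.40e-6 M.
pOH = 5.19, so pH = 14.00 - 5.19 = 8.81.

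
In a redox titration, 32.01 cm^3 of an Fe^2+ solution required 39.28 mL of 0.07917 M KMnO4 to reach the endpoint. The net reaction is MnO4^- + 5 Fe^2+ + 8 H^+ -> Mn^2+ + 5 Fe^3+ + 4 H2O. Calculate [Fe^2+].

n(KMnO4) = 0.07917 x 0.03928 = 0.003110 mol.
From the balanced equation, 1 mol KMnO4 reacts with 5 mol Fe^2+, so n(Fe^2+) = 0.003110 x 5/1 = 0.01555 mol.
[Fe^2+] = 0.01555 / 0.03201 L = 0.486 M.

0.486 M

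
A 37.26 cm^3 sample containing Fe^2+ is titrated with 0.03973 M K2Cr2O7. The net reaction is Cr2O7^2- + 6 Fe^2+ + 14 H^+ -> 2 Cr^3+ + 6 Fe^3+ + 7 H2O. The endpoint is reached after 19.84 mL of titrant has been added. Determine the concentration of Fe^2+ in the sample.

0.127 M

n(K2Cr2O7) = 0.03973 x 0.01984 = 0.0007882 mol.
From the balanced equation, 1 mol K2Cr2O7 reacts with 6 mol Fe^2+, so n(Fe^2+) = 0.0007882 x 6/1 = 0.004729 mol.
[Fe^2+] = 0.004729 / 0.03726 L = 0.127 M.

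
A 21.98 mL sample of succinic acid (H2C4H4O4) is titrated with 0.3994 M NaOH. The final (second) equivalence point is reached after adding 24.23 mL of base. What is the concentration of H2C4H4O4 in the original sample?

0.220 M

n(NaOH) = 0.3994 x 0.02423 = 0.009677 mol.
At the final (second) equivalence point, 2 mol OH^- react per mol H2C4H4O4, so n(H2C4H4O4) = 0.009677 / 2 = 0.004839 mol.
[H2C4H4O4] = 0.004839 / 0.02198 L = 0.220 M.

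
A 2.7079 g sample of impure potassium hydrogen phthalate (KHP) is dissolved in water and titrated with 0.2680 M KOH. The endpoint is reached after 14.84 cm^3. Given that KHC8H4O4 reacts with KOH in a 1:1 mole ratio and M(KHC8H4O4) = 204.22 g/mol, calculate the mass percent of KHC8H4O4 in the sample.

n(KOH) = 0.2680 x 0.01484 = 0.003977 mol.
n(KHC8H4O4) = 0.003977 / 1 = 0.003977 mol.
mass of KHC8H4O4 = 0.003977 x 204.22 = 0.8122 g.
% purity = 0.8122 / 2.7079 x 100 = 30.0%.

30.0%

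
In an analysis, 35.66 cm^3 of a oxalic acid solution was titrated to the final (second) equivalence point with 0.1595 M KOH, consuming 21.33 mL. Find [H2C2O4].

n(KOH) = 0.1595 x 0.02133 = 0.003402 mol.
At the final (second) equivalence point, 2 mol OH^- react per mol H2C2O4, so n(H2C2O4) = 0.003402 / 2 = 0.001701 mol.
[H2C2O4] = 0.001701 / 0.03566 L = 0.0477 M.

0.0477 M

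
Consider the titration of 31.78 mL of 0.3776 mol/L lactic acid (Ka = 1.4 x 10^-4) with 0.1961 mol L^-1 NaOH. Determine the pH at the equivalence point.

n(HC3H5O3) = 0.3776 x 0.03178 = 0.01200 mol; V(NaOH) at equivalence = 0.01200/0.1961 = 0.06119 L.
At equivalence all the acid is converted to C3H5O3-; total volume = 0.03178 + 0.06119 = 0.09297 L, so [C3H5O3-] = 0.01200/0.09297 = 0.1291 M.
Kb = Kw/Ka = 1.0e-14 / 1.4 x 10^-4 = 7.14e-11.
[OH^-] = sqrt(Kb x [C3H5O3-]) = sqrt(7.14e-11 x 0.1291) = 3.04e-6 M.
pOH = 5.52, so pH = 14.00 - 5.52 = 8.48.

8.48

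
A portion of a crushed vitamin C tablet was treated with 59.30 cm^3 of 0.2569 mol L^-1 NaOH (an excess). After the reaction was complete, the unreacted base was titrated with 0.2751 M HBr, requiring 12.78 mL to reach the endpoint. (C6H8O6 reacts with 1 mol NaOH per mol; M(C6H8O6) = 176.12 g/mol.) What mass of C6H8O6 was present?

2.06 g

Total n(NaOH) added = 0.2569 x 0.05930 = 0.01523 mol.
n(HBr) used = 0.2751 x 0.01278 = 0.003516 mol, which equals the excess n(NaOH).
So n(NaOH) consumed by the sample = 0.01523 - 0.003516 = 0.01172 mol.
n(C6H8O6) = 0.01172 / 1 = 0.01172 mol.
mass = 0.01172 mol x 176.12 g/mol = 2.06 g.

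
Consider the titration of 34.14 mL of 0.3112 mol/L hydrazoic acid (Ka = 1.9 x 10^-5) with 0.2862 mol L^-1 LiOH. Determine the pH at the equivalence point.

8.95

n(HN3) = 0.3112 x 0.03414 = 0.01062 mol; V(LiOH) at equivalence = 0.01062/0.2862 = 0.03712 L.
At equivalence all the acid is converted to N3-; total volume = 0.03414 + 0.03712 = 0.07126 L, so [N3-] = 0.01062/0.07126 = 0.1491 M.
Kb = Kw/Ka = 1.0e-14 / 1.9 x 10^-5 = 5.26e-10.
[OH^-] = sqrt(Kb x [N3-]) = sqrt(5.26e-10 x 0.1491) = 8.86e-6 M.
pOH = 5.05, so pH = 14.00 - 5.05 = 8.95.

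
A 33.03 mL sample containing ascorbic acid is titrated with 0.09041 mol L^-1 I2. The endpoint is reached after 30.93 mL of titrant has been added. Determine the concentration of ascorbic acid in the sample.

n(I2) = 0.09041 x 0.03093 = 0.002796 mol.
From the balanced equation, 1 mol I2 reacts with 1 mol ascorbic acid, so n(ascorbic acid) = 0.002796 x 1/1 = 0.002796 mol.
[ascorbic acid] = 0.002796 / 0.03303 L = 0.0847 M.

0.0847 M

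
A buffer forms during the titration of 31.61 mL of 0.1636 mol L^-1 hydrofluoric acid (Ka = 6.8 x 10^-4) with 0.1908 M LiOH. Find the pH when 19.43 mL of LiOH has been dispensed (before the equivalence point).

3.57

Initial n(HF) = 0.1636 x 0.03161 = 0.005171 mol.
n(LiOH) added = 0.1908 x 0.01943 = 0.003707 mol, converting that many moles of HF to F-.
Remaining n(HF) = 0.001464 mol; n(F-) = 0.003707 mol.
By Henderson-Hasselbalch, pH = pKa + log([A^-]/[HA]) = 3.17 + log(0.003707/0.001464) = 3.17 + (+0.40) = 3.57.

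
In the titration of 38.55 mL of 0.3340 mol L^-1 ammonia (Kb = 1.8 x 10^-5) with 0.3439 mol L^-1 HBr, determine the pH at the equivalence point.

n(NH3) = 0.3340 x 0.03855 = 0.01288 mol; V(HBr) at equivalence = 0.01288/0.3439 = 0.03744 L.
At equivalence the base is fully converted to NH4+; total volume = 0.07599 L, so [NH4+] = 0.01288/0.07599 = 0.1694 M.
Ka(NH4+) = Kw/Kb = 1.0e-14 / 1.8 x 10^-5 = 5.56e-10.
[H^+] = sqrt(Ka x [NH4+]) = sqrt(5.56e-10 x 0.1694) = 9.70e-6 M.
pH = -log(9.70e-6) = 5.01.

5.01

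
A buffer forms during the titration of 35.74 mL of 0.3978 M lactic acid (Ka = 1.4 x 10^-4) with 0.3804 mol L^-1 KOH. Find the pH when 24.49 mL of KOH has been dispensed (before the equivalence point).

4.13

Initial n(HC3H5O3) = 0.3978 x 0.03574 = 0.01422 mol.
n(KOH) added = 0.3804 x 0.02449 = 0.009316 mol, converting that many moles of HC3H5O3 to C3H5O3-.
Remaining n(HC3H5O3) = 0.004901 mol; n(C3H5O3-) = 0.009316 mol.
By Henderson-Hasselbalch, pH = pKa + log([A^-]/[HA]) = 3.85 + log(0.009316/0.004901) = 3.85 + (+0.28) = 4.13.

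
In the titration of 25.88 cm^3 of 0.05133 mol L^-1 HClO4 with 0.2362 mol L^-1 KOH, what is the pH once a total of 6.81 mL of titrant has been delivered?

n(acid) = 0.05133 x 0.02588 = 0.001328 mol; n(KOH) added = 0.2362 x 0.006810 = 0.001609 mol.
Base is in excess by 0.001609 - 0.001328 = 0.0002801 mol in a total volume of 0.03269 L.
[OH^-] = 0.0002801/0.03269 = 0.008568 M, so pOH = 2.07 and pH = 14.00 - 2.07 = 11.93.

11.93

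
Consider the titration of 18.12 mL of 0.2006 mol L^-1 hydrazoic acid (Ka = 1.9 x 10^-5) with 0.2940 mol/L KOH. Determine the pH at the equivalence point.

8.90

n(HN3) = 0.2006 x 0.01812 = 0.003635 mol; V(KOH) at equivalence = 0.003635/0.2940 = 0.01236 L.
At equivalence all the acid is converted to N3-; total volume = 0.01812 + 0.01236 = 0.03048 L, so [N3-] = 0.003635/0.03048 = 0.1192 M.
Kb = Kw/Ka = 1.0e-14 / 1.9 x 10^-5 = 5.26e-10.
[OH^-] = sqrt(Kb x [N3-]) = sqrt(5.26e-10 x 0.1192) = 7.92e-6 M.
pOH = 5.10, so pH = 14.00 - 5.10 = 8.90.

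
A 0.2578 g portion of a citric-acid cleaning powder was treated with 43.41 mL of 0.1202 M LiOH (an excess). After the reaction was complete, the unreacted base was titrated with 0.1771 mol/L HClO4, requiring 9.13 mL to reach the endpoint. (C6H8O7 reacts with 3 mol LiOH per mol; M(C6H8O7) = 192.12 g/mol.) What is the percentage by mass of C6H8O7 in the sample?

89.5%

Total n(LiOH) added = 0.1202 x 0.04341 = 0.005218 mol.
n(HClO4) used = 0.1771 x 0.009130 = 0.001617 mol, which equals the excess n(LiOH).
So n(LiOH) consumed by the sample = 0.005218 - 0.001617 = 0.003601 mol.
n(C6H8O7) = 0.003601 / 3 = 0.001200 mol.
mass C6H8O7 = 0.001200 x 192.12 = 0.2306 g, so %C6H8O7 = 0.2306/0.2578 x 100 = 89.5%.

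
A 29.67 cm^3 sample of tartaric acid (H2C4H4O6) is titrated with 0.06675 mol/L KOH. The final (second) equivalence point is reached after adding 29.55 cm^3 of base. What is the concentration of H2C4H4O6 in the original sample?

n(KOH) = 0.06675 x 0.02955 = 0.001972 mol.
At the final (second) equivalence point, 2 mol OH^- react per mol H2C4H4O6, so n(H2C4H4O6) = 0.001972 / 2 = 0.0009862 mol.
[H2C4H4O6] = 0.0009862 / 0.02967 L = 0.0332 M.

0.0332 M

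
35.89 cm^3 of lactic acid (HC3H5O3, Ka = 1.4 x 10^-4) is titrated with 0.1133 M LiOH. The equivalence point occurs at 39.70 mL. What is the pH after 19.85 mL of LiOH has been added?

19.85 mL is exactly half the equivalence volume (39.70/2), i.e. the half-equivalence point.
There, n(HA) = n(A^-), so pH = pKa = -log(1.4 x 10^-4) = 3.85.

3.85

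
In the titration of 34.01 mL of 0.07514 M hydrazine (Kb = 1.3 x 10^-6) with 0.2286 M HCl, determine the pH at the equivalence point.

n(N2H4) = 0.07514 x 0.03401 = 0.002556 mol; V(HCl) at equivalence = 0.002556/0.2286 = 0.01118 L.
At equivalence the base is fully converted to N2H5+; total volume = 0.04519 L, so [N2H5+] = 0.002556/0.04519 = 0.05655 M.
Ka(N2H5+) = Kw/Kb = 1.0e-14 / 1.3 x 10^-6 = 7.69e-9.
[H^+] = sqrt(Ka x [N2H5+]) = sqrt(7.69e-9 x 0.05655) = 2.09e-5 M.
pH = -log(2.09e-5) = 4.68.

4.68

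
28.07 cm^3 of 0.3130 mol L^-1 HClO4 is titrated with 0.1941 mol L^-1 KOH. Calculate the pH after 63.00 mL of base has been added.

n(acid) = 0.3130 x 0.02807 = 0.008786 mol; n(KOH) added = 0.1941 x 0.06300 = 0.01223 mol.
Base is in excess by 0.01223 - 0.008786 = 0.003442 mol in a total volume of 0.09107 L.
[OH^-] = 0.003442/0.09107 = 0.03780 M, so pOH = 1.42 and pH = 14.00 - 1.42 = 12.58.

12.58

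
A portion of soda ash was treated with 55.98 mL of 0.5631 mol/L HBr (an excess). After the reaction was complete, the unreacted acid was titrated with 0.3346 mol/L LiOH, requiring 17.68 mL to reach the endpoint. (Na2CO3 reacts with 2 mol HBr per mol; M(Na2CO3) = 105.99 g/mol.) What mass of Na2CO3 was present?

Total n(HBr) added = 0.5631 x 0.05598 = 0.03152 mol.
n(LiOH) used = 0.3346 x 0.01768 = 0.005916 mol, which equals the excess n(HBr).
So n(HBr) consumed by the sample = 0.03152 - 0.005916 = 0.02561 mol.
n(Na2CO3) = 0.02561 / 2 = 0.01280 mol.
mass = 0.01280 mol x 105.99 g/mol = 1.36 g.

1.36 g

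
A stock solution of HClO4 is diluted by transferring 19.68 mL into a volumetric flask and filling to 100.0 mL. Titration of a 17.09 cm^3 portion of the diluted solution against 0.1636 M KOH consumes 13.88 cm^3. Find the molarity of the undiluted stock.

0.675 M

n(KOH) = 0.1636 x 0.01388 = 0.002271 mol.
n(HClO4) in the aliquot = 0.002271 mol.
[diluted HClO4] = 0.002271 / 0.01709 = 0.1329 M.
Dilution factor = 100.0/19.68 = 5.081, so [stock] = 0.1329 x 5.081 = 0.675 M.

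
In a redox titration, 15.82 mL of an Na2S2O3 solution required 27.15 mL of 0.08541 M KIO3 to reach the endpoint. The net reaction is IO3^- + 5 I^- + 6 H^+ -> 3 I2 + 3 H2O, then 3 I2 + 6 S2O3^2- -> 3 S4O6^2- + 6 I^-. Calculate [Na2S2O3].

n(KIO3) = 0.08541 x 0.02715 = 0.002319 mol.
From the balanced equation, 1 mol KIO3 reacts with 6 mol Na2S2O3, so n(Na2S2O3) = 0.002319 x 6/1 = 0.01391 mol.
[Na2S2O3] = 0.01391 / 0.01582 L = 0.879 M.

0.879 M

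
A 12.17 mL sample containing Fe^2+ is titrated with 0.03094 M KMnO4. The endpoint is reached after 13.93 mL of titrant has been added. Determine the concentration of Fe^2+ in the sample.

n(KMnO4) = 0.03094 x 0.01393 = 0.0004310 mol.
From the balanced equation, 1 mol KMnO4 reacts with 5 mol Fe^2+, so n(Fe^2+) = 0.0004310 x 5/1 = 0.002155 mol.
[Fe^2+] = 0.002155 / 0.01217 L = 0.177 M.

0.177 M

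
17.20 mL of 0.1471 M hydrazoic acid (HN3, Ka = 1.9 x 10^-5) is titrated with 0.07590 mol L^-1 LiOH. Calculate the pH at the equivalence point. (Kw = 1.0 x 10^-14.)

8.71

n(HN3) = 0.1471 x 0.01720 = 0.002530 mol; V(LiOH) at equivalence = 0.002530/0.07590 = 0.03333 L.
At equivalence all the acid is converted to N3-; total volume = 0.01720 + 0.03333 = 0.05053 L, so [N3-] = 0.002530/0.05053 = 0.05007 M.
Kb = Kw/Ka = 1.0e-14 / 1.9 x 10^-5 = 5.26e-10.
[OH^-] = sqrt(Kb x [N3-]) = sqrt(5.26e-10 x 0.05007) = 5.13e-6 M.
pOH = 5.29, so pH = 14.00 - 5.29 = 8.71.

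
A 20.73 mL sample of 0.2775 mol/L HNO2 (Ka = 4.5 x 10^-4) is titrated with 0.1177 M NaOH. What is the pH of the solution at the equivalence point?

n(HNO2) = 0.2775 x 0.02073 = 0.005753 mol; V(NaOH) at equivalence = 0.005753/0.1177 = 0.04887 L.
At equivalence all the acid is converted to NO2-; total volume = 0.02073 + 0.04887 = 0.06960 L, so [NO2-] = 0.005753/0.06960 = 0.08265 M.
Kb = Kw/Ka = 1.0e-14 / 4.5 x 10^-4 = 2.22e-11.
[OH^-] = sqrt(Kb x [NO2-]) = sqrt(2.22e-11 x 0.08265) = 1.36e-6 M.
pOH = 5.87, so pH = 14.00 - 5.87 = 8.13.

8.13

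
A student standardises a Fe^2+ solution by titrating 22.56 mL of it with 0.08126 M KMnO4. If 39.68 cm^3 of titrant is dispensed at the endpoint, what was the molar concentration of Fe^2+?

n(KMnO4) = 0.08126 x 0.03968 = 0.003224 mol.
From the balanced equation, 1 mol KMnO4 reacts with 5 mol Fe^2+, so n(Fe^2+) = 0.003224 x 5/1 = 0.01612 mol.
[Fe^2+] = 0.01612 / 0.02256 L = 0.715 M.

0.715 M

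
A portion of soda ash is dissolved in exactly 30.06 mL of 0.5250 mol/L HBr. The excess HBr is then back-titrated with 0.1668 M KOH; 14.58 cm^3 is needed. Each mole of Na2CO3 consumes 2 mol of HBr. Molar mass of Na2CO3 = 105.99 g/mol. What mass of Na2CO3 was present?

0.707 g

Total n(HBr) added = 0.5250 x 0.03006 = 0.01578 mol.
n(KOH) used = 0.1668 x 0.01458 = 0.002432 mol, which equals the excess n(HBr).
So n(HBr) consumed by the sample = 0.01578 - 0.002432 = 0.01335 mol.
n(Na2CO3) = 0.01335 / 2 = 0.006675 mol.
mass = 0.006675 mol x 105.99 g/mol = 0.707 g.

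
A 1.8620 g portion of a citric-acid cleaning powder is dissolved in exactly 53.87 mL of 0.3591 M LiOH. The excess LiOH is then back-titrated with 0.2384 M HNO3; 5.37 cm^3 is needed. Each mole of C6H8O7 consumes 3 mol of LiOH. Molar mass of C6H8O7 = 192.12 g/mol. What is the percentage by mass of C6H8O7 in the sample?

Total n(LiOH) added = 0.3591 x 0.05387 = 0.01934 mol.
n(HNO3) used = 0.2384 x 0.005370 = 0.001280 mol, which equals the excess n(LiOH).
So n(LiOH) consumed by the sample = 0.01934 - 0.001280 = 0.01806 mol.
n(C6H8O7) = 0.01806 / 3 = 0.006022 mol.
mass C6H8O7 = 0.006022 x 192.12 = 1.157 g, so %C6H8O7 = 1.157/1.8620 x 100 = 62.1%.

62.1%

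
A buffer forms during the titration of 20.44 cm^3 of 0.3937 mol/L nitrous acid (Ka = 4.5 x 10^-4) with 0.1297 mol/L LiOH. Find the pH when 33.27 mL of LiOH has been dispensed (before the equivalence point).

3.41

Initial n(HNO2) = 0.3937 x 0.02044 = 0.008047 mol.
n(LiOH) added = 0.1297 x 0.03327 = 0.004315 mol, converting that many moles of HNO2 to NO2-.
Remaining n(HNO2) = 0.003732 mol; n(NO2-) = 0.004315 mol.
By Henderson-Hasselbalch, pH = pKa + log([A^-]/[HA]) = 3.35 + log(0.004315/0.003732) = 3.35 + (+0.06) = 3.41.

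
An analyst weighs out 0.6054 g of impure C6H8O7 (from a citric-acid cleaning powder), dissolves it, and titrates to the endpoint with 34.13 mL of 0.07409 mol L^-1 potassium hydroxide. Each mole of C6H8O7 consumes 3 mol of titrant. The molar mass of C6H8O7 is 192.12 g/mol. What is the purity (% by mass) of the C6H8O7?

26.7%

n(KOH) = 0.07409 x 0.03413 = 0.002529 mol.
n(C6H8O7) = 0.002529 / 3 = 0.0008429 mol.
mass of C6H8O7 = 0.0008429 x 192.12 = 0.1619 g.
% purity = 0.1619 / 0.6054 x 100 = 26.7%.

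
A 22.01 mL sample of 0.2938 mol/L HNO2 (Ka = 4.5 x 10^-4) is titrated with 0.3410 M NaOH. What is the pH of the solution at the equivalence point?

8.27

n(HNO2) = 0.2938 x 0.02201 = 0.006467 mol; V(NaOH) at equivalence = 0.006467/0.3410 = 0.01896 L.
At equivalence all the acid is converted to NO2-; total volume = 0.02201 + 0.01896 = 0.04097 L, so [NO2-] = 0.006467/0.04097 = 0.1578 M.
Kb = Kw/Ka = 1.0e-14 / 4.5 x 10^-4 = 2.22e-11.
[OH^-] = sqrt(Kb x [NO2-]) = sqrt(2.22e-11 x 0.1578) = 1.87e-6 M.
pOH = 5.73, so pH = 14.00 - 5.73 = 8.27.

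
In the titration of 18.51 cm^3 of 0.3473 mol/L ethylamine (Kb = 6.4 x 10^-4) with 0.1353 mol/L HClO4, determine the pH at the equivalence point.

5.91

n(C2H5NH2) = 0.3473 x 0.01851 = 0.006429 mol; V(HClO4) at equivalence = 0.006429/0.1353 = 0.04751 L.
At equivalence the base is fully converted to C2H5NH3+; total volume = 0.06602 L, so [C2H5NH3+] = 0.006429/0.06602 = 0.09737 M.
Ka(C2H5NH3+) = Kw/Kb = 1.0e-14 / 6.4 x 10^-4 = 1.56e-11.
[H^+] = sqrt(Ka x [C2H5NH3+]) = sqrt(1.56e-11 x 0.09737) = 1.23e-6 M.
pH = -log(1.23e-6) = 5.91.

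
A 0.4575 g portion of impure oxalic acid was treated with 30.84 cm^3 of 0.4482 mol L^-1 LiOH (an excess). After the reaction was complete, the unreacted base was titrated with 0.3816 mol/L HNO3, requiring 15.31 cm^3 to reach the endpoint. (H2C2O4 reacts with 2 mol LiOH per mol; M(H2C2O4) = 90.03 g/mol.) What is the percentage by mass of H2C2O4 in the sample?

78.5%

Total n(LiOH) added = 0.4482 x 0.03084 = 0.01382 mol.
n(HNO3) used = 0.3816 x 0.01531 = 0.005842 mol, which equals the excess n(LiOH).
So n(LiOH) consumed by the sample = 0.01382 - 0.005842 = 0.007980 mol.
n(H2C2O4) = 0.007980 / 2 = 0.003990 mol.
mass H2C2O4 = 0.003990 x 90.03 = 0.3592 g, so %H2C2O4 = 0.3592/0.4575 x 100 = 78.5%.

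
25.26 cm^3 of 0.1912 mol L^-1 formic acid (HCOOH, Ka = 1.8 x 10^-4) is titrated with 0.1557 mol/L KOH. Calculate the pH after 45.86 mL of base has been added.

12.51

n(acid) = 0.1912 x 0.02526 = 0.004830 mol; n(KOH) added = 0.1557 x 0.04586 = 0.007140 mol.
Base is in excess by 0.007140 - 0.004830 = 0.002311 mol in a total volume of 0.07112 L.
[OH^-] = 0.002311/0.07112 = 0.03249 M, so pOH = 1.49 and pH = 14.00 - 1.49 = 12.51.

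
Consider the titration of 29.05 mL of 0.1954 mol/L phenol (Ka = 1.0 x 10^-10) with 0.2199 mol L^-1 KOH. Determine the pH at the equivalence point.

n(C6H5OH) = 0.1954 x 0.02905 = 0.005676 mol; V(KOH) at equivalence = 0.005676/0.2199 = 0.02581 L.
At equivalence all the acid is converted to C6H5O-; total volume = 0.02905 + 0.02581 = 0.05486 L, so [C6H5O-] = 0.005676/0.05486 = 0.1035 M.
Kb = Kw/Ka = 1.0e-14 / 1.0 x 10^-10 = 0.000100.
[OH^-] = sqrt(Kb x [C6H5O-]) = sqrt(0.000100 x 0.1035) = 0.00322 M.
pOH = 2.49, so pH = 14.00 - 2.49 = 11.51.

11.51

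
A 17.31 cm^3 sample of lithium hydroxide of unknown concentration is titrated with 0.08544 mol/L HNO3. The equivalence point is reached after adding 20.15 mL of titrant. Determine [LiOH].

0.0995 M

n(HNO3) delivered = 0.08544 x 0.02015 = 0.001722 mol.
For a 1:1 reaction, n(LiOH) = 0.001722 mol.
[LiOH] = 0.001722 mol / 0.01731 L = 0.0995 M.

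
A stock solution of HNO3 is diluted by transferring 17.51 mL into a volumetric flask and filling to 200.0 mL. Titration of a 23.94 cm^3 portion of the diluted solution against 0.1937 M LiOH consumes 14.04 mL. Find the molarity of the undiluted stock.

1.30 M

n(LiOH) = 0.1937 x 0.01404 = 0.002720 mol.
n(HNO3) in the aliquot = 0.002720 mol.
[diluted HNO3] = 0.002720 / 0.02394 = 0.1136 M.
Dilution factor = 200.0/17.51 = 11.42, so [stock] = 0.1136 x 11.42 = 1.30 M.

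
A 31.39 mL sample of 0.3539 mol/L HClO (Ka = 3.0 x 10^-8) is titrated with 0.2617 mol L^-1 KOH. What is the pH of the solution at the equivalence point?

10.35

n(HClO) = 0.3539 x 0.03139 = 0.01111 mol; V(KOH) at equivalence = 0.01111/0.2617 = 0.04245 L.
At equivalence all the acid is converted to ClO-; total volume = 0.03139 + 0.04245 = 0.07384 L, so [ClO-] = 0.01111/0.07384 = 0.1504 M.
Kb = Kw/Ka = 1.0e-14 / 3.0 x 10^-8 = 3.33e-7.
[OH^-] = sqrt(Kb x [ClO-]) = sqrt(3.33e-7 x 0.1504) = 0.000224 M.
pOH = 3.65, so pH = 14.00 - 3.65 = 10.35.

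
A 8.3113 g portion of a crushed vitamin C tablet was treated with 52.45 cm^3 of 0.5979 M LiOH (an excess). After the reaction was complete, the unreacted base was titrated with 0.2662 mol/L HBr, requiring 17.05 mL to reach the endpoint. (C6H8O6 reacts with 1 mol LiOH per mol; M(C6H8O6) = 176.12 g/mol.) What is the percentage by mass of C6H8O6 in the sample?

Total n(LiOH) added = 0.5979 x 0.05245 = 0.03136 mol.
n(HBr) used = 0.2662 x 0.01705 = 0.004539 mol, which equals the excess n(LiOH).
So n(LiOH) consumed by the sample = 0.03136 - 0.004539 = 0.02682 mol.
n(C6H8O6) = 0.02682 / 1 = 0.02682 mol.
mass C6H8O6 = 0.02682 x 176.12 = 4.724 g, so %C6H8O6 = 4.724/8.3113 x 100 = 56.8%.

56.8%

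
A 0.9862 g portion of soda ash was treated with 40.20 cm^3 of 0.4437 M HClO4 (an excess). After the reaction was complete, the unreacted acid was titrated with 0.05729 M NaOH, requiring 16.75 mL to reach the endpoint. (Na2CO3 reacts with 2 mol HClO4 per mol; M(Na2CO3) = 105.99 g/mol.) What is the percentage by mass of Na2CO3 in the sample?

Total n(HClO4) added = 0.4437 x 0.04020 = 0.01784 mol.
n(NaOH) used = 0.05729 x 0.01675 = 0.0009596 mol, which equals the excess n(HClO4).
So n(HClO4) consumed by the sample = 0.01784 - 0.0009596 = 0.01688 mol.
n(Na2CO3) = 0.01688 / 2 = 0.008439 mol.
mass Na2CO3 = 0.008439 x 105.99 = 0.8944 g, so %Na2CO3 = 0.8944/0.9862 x 100 = 90.7%.

90.7%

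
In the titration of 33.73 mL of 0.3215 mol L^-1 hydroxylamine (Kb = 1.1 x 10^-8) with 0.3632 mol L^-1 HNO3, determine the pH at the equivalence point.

3.40

n(NH2OH) = 0.3215 x 0.03373 = 0.01084 mol; V(HNO3) at equivalence = 0.01084/0.3632 = 0.02986 L.
At equivalence the base is fully converted to NH3OH+; total volume = 0.06359 L, so [NH3OH+] = 0.01084/0.06359 = 0.1705 M.
Ka(NH3OH+) = Kw/Kb = 1.0e-14 / 1.1 x 10^-8 = 9.09e-7.
[H^+] = sqrt(Ka x [NH3OH+]) = sqrt(9.09e-7 x 0.1705) = 0.000394 M.
pH = -log(0.000394) = 3.40.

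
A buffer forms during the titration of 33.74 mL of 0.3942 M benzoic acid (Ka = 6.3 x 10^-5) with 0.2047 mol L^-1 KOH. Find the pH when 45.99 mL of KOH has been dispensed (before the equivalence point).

Initial n(C6H5COOH) = 0.3942 x 0.03374 = 0.01330 mol.
n(KOH) added = 0.2047 x 0.04599 = 0.009414 mol, converting that many moles of C6H5COOH to C6H5COO-.
Remaining n(C6H5COOH) = 0.003886 mol; n(C6H5COO-) = 0.009414 mol.
By Henderson-Hasselbalch, pH = pKa + log([A^-]/[HA]) = 4.20 + log(0.009414/0.003886) = 4.20 + (+0.38) = 4.58.

4.58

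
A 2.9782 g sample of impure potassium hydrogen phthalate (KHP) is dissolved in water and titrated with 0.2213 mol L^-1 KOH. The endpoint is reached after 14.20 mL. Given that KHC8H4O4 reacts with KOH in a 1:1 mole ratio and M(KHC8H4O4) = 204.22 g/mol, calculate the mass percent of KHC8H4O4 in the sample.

n(KOH) = 0.2213 x 0.01420 = 0.003142 mol.
n(KHC8H4O4) = 0.003142 / 1 = 0.003142 mol.
mass of KHC8H4O4 = 0.003142 x 204.22 = 0.6418 g.
% purity = 0.6418 / 2.9782 x 100 = 21.5%.

21.5%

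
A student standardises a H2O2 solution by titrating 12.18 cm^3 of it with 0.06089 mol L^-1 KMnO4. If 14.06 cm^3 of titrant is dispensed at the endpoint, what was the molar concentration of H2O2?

n(KMnO4) = 0.06089 x 0.01406 = 0.0008561 mol.
From the balanced equation, 2 mol KMnO4 reacts with 5 mol H2O2, so n(H2O2) = 0.0008561 x 5/2 = 0.002140 mol.
[H2O2] = 0.002140 / 0.01218 L = 0.176 M.

0.176 M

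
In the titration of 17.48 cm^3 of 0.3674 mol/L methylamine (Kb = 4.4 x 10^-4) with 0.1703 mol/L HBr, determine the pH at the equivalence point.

n(CH3NH2) = 0.3674 x 0.01748 = 0.006422 mol; V(HBr) at equivalence = 0.006422/0.1703 = 0.03771 L.
At equivalence the base is fully converted to CH3NH3+; total volume = 0.05519 L, so [CH3NH3+] = 0.006422/0.05519 = 0.1164 M.
Ka(CH3NH3+) = Kw/Kb = 1.0e-14 / 4.4 x 10^-4 = 2.27e-11.
[H^+] = sqrt(Ka x [CH3NH3+]) = sqrt(2.27e-11 x 0.1164) = 1.63e-6 M.
pH = -log(1.63e-6) = 5.79.

5.79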